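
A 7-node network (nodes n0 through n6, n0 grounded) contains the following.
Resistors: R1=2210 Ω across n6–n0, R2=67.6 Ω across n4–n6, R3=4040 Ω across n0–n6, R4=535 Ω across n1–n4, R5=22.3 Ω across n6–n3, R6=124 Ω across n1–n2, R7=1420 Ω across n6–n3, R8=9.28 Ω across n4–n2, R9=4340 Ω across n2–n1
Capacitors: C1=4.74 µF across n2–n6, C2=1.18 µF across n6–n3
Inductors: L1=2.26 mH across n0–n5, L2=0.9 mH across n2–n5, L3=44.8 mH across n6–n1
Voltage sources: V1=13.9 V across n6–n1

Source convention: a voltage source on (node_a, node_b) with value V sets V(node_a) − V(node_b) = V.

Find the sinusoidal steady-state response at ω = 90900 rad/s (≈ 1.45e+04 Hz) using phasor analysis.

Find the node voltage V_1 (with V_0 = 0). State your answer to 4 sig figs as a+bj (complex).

-13.94-0.3099j V

Apply KCL at each of the 6 non-ground nodes and solve the resulting linear system.
Node n1: branches {R4, R6, L3, R9, V1} → V_1 = -13.94-0.3099j
Node n2: branches {C1, R6, L2, R8, R9} → V_2 = -0.06232+0.009047j
Node n3: branches {R5, C2, R7} → V_3 = -0.04499-0.3099j
Node n4: branches {R2, R4, R8} → V_4 = -0.2688-0.03367j
Node n5: branches {L1, L2} → V_5 = -0.04457+0.006470j
Node n6: branches {R1, R2, C1, R3, R5, C2, R7, L3, V1} → V_6 = -0.04499-0.3099j
Source currents: i(V1)=-0.1407+0.0002510j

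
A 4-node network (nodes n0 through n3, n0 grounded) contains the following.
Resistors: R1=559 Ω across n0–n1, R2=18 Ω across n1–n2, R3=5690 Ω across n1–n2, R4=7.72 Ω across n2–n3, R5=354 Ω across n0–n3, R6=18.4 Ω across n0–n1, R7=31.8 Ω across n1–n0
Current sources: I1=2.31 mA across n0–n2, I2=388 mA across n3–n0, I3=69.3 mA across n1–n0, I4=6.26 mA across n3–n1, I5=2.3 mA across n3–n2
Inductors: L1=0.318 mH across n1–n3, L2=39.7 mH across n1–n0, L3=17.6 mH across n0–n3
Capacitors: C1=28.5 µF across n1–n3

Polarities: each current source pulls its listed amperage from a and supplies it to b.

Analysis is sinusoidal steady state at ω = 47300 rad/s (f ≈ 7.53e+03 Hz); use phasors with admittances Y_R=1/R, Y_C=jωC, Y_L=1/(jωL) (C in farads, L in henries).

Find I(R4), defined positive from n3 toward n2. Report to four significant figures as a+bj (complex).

-0.003774+0.01152j A

MNA unknowns: 3 node voltages V₁..V_3
R1: Y=0.001789+0.000j on G[0,1]
I1: z[0]−=0.00231, z[2]+=0.00231
R2: Y=0.05556+0.000j on G[1,2]
L1: Y=0.000-0.06648j on G[1,3]
L2: Y=0.000-0.0005325j on G[1,0]
R3: Y=0.0001757+0.000j on G[1,2]
I2: z[3]−=0.388, z[0]+=0.388
L3: Y=0.000-0.001201j on G[0,3]
I3: z[1]−=0.0693, z[0]+=0.0693
R4: Y=0.1295+0.000j on G[2,3]
C1: Y=0.000+1.348j on G[1,3]
R5: Y=0.002825+0.000j on G[0,3]
R6: Y=0.05435+0.000j on G[0,1]
I4: z[3]−=0.00626, z[1]+=0.00626
R7: Y=0.03145+0.000j on G[1,0]
I5: z[3]−=0.0023, z[2]+=0.0023
solve → V1=-5.034-0.1060j, V2=-5.019+0.1007j, V3=-5.048+0.1896j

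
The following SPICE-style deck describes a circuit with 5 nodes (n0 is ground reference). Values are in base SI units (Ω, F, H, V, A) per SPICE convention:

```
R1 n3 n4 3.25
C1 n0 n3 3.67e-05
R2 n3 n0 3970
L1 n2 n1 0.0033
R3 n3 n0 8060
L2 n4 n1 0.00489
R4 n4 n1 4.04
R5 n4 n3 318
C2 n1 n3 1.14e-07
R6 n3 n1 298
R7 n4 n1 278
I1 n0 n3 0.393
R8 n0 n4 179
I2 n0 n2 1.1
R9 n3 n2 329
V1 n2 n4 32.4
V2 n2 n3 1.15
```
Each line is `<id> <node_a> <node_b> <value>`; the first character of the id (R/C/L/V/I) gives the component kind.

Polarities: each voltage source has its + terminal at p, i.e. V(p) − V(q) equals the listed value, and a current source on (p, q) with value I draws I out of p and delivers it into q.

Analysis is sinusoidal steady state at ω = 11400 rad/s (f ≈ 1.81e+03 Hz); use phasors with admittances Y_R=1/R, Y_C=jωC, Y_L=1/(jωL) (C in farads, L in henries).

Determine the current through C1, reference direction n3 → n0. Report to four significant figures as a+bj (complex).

1.667+0.02376j A

MNA unknowns: 4 node voltages V₁..V_4 plus 2 source currents (V1, V2)
R1: Y=0.3077+0.000j on G[3,4]
C1: Y=0.000+0.4184j on G[0,3]
R2: Y=0.0002519+0.000j on G[3,0]
L1: Y=0.000-0.02658j on G[2,1]
R3: Y=0.0001241+0.000j on G[3,0]
L2: Y=0.000-0.01794j on G[4,1]
R4: Y=0.2475+0.000j on G[4,1]
R5: Y=0.003145+0.000j on G[4,3]
C2: Y=0.000+0.001300j on G[1,3]
R6: Y=0.003356+0.000j on G[3,1]
R7: Y=0.003597+0.000j on G[4,1]
I1: z[0]−=0.393, z[3]+=0.393
R8: Y=0.005587+0.000j on G[0,4]
I2: z[0]−=1.1, z[2]+=1.1
R9: Y=0.003040+0.000j on G[3,2]
V1: row V2−V4=32.4, i_V1 at 2,4
V2: row V2−V3=1.15, i_V2 at 2,3
solve → V1=-30.26-7.051j, V2=1.207-3.985j, V3=0.05679-3.985j, V4=-31.19-3.985j
aux → i_V1=-10.07+0.7645j, i_V2=11.08+0.07195j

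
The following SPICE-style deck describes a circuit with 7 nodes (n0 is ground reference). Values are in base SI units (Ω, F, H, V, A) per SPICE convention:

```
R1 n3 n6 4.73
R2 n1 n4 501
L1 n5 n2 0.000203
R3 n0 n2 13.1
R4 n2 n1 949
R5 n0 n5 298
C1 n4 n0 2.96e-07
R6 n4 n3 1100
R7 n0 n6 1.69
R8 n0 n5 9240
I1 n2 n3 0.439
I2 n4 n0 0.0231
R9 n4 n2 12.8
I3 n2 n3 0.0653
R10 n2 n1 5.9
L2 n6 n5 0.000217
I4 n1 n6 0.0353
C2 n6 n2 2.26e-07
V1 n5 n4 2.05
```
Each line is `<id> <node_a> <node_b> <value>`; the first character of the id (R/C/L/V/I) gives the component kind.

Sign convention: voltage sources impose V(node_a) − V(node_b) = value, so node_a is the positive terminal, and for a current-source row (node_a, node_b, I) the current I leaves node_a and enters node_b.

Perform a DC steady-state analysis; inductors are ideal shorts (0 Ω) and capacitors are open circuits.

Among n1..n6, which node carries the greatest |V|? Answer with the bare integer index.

Element admittances at DC:
  Y(R1) = 0.2114 S between n3,n6
  Y(R2) = 0.001996 S between n1,n4
  L1: short n5↔n2 (DC inductor)
  Y(R3) = 0.07634 S between n0,n2
  Y(R4) = 0.001054 S between n2,n1
  Y(R5) = 0.003356 S between n0,n5
  Y(C1) = 0.000 S between n4,n0
  Y(R6) = 0.0009091 S between n4,n3
  Y(R7) = 0.5917 S between n0,n6
  Y(R8) = 0.0001082 S between n0,n5
  I1: injects 0.439 A into n3 (from n2)
  I2: injects 0.0231 A into n0 (from n4)
  Y(R9) = 0.07812 S between n4,n2
  I3: injects 0.0653 A into n3 (from n2)
  Y(R10) = 0.1695 S between n2,n1
  L2: short n6↔n5 (DC inductor)
  I4: injects 0.0353 A into n6 (from n1)
  Y(C2) = 0.000 S between n6,n2
  V1: constraint V(n5)−V(n4) = 2.05
Assemble and solve the 9×9 MNA system:
  V(n1)=-0.2627  V(n2)=-0.03440  V(n3)=2.332  V(n4)=-2.084  V(n5)=-0.03440  V(n6)=-0.03440
  i(L1)=0.7008  i(L2)=0.5559  i(V1)=-0.1447

3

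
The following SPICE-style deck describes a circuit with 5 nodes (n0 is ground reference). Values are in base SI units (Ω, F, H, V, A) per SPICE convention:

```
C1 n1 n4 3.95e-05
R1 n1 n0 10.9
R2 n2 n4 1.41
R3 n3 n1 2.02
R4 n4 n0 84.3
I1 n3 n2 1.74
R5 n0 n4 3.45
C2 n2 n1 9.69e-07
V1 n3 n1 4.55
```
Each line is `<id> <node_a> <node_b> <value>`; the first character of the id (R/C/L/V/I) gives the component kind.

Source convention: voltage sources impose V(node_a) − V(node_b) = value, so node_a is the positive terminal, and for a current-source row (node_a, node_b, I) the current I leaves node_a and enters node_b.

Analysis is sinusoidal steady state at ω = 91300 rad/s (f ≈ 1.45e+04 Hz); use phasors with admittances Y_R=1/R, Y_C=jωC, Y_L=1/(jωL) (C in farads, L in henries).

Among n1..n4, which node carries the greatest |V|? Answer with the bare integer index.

3

Apply KCL at each of the 4 non-ground nodes and solve the resulting linear system.
Node n1: branches {C1, R1, R3, C2, V1} → V_1 = 0.03653+0.3565j
Node n2: branches {R2, I1, C2} → V_2 = 2.348-0.3968j
Node n3: branches {R3, I1, V1} → V_3 = 4.587+0.3565j
Node n4: branches {C1, R2, R4, R5} → V_4 = -0.01111-0.1084j
Source currents: i(V1)=-3.992+0.000j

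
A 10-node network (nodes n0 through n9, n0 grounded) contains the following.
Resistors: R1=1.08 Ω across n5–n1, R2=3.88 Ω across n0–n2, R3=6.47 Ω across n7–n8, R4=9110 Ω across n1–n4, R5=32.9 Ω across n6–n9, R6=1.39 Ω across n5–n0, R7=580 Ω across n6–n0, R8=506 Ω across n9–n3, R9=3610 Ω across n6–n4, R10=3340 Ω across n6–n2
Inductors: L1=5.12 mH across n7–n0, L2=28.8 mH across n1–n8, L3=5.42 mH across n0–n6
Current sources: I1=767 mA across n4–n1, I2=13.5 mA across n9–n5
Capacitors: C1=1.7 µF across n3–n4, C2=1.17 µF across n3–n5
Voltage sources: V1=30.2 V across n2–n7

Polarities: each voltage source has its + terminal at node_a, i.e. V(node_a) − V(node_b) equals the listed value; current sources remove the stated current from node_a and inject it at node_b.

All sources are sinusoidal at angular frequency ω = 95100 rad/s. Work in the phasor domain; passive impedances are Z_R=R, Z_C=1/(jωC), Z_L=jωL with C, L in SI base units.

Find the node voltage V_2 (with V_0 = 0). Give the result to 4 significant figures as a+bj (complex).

-0.001921-0.2820j V

Apply KCL at each of the 9 non-ground nodes and solve the resulting linear system.
Node n1: branches {R1, I1, L2, R4} → V_1 = 0.8339+0.01277j
Node n2: branches {R2, R10, V1} → V_2 = -0.001921-0.2820j
Node n3: branches {C1, C2, R8} → V_3 = -0.1131+6.974j
Node n4: branches {I1, C1, R4, R9} → V_4 = -0.1377+11.72j
Node n5: branches {R1, I2, C2, R6} → V_5 = 0.005806-0.0008541j
Node n6: branches {R5, R7, L3, R9, R10} → V_6 = -4.038+1.990j
Node n7: branches {L1, R3, V1} → V_7 = -30.20-0.2820j
Node n8: branches {L2, R3} → V_8 = -30.20-0.3553j
Node n9: branches {I2, R5, R8} → V_9 = -4.216+2.294j
Source currents: i(V1)=-0.0007135+0.07336j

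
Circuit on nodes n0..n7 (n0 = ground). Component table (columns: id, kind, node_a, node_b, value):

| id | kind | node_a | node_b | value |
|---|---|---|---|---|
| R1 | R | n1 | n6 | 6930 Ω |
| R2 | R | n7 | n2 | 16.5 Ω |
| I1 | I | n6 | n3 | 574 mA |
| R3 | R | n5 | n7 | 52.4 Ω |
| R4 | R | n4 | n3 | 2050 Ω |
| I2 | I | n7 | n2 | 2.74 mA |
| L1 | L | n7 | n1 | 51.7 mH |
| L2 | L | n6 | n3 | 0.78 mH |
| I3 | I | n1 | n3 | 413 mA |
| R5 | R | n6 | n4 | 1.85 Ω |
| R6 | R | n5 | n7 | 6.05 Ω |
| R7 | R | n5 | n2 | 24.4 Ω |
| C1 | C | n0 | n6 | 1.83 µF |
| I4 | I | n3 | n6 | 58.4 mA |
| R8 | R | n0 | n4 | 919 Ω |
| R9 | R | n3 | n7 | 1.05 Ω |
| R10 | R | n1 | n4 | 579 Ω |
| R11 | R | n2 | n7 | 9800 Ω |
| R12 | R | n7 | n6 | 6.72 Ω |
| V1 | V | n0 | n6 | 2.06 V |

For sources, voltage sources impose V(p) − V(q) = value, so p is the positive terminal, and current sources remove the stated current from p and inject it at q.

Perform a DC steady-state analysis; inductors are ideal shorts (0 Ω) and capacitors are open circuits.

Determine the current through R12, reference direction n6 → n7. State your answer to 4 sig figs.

MNA unknowns: 7 node voltages V₁..V_7 plus 3 source currents (L1, L2, V1)
R1: Y=0.0001443 on G[1,6]
R2: Y=0.06061 on G[7,2]
I1: z[6]−=0.574, z[3]+=0.574
R3: Y=0.01908 on G[5,7]
R4: Y=0.0004878 on G[4,3]
I2: z[7]−=0.00274, z[2]+=0.00274
L1: row V7−V1=0, i_L1 at 7,1
L2: row V6−V3=0, i_L2 at 6,3
I3: z[1]−=0.413, z[3]+=0.413
R5: Y=0.5405 on G[6,4]
R6: Y=0.1653 on G[5,7]
R7: Y=0.04098 on G[5,2]
C1: Y=0.000 on G[0,6]
I4: z[3]−=0.0584, z[6]+=0.0584
R8: Y=0.001088 on G[0,4]
R9: Y=0.9524 on G[3,7]
R10: Y=0.001727 on G[1,4]
R11: Y=0.0001020 on G[2,7]
R12: Y=0.1488 on G[7,6]
V1: row V0−V6=2.06, i_V1 at 0,6
solve → V1=-2.434, V2=-2.405, V3=-2.060, V4=-2.057, V5=-2.429, V6=-2.060, V7=-2.434
aux → i_L1=0.4123, i_L2=-0.5720, i_V1=-0.002238

0.05572 A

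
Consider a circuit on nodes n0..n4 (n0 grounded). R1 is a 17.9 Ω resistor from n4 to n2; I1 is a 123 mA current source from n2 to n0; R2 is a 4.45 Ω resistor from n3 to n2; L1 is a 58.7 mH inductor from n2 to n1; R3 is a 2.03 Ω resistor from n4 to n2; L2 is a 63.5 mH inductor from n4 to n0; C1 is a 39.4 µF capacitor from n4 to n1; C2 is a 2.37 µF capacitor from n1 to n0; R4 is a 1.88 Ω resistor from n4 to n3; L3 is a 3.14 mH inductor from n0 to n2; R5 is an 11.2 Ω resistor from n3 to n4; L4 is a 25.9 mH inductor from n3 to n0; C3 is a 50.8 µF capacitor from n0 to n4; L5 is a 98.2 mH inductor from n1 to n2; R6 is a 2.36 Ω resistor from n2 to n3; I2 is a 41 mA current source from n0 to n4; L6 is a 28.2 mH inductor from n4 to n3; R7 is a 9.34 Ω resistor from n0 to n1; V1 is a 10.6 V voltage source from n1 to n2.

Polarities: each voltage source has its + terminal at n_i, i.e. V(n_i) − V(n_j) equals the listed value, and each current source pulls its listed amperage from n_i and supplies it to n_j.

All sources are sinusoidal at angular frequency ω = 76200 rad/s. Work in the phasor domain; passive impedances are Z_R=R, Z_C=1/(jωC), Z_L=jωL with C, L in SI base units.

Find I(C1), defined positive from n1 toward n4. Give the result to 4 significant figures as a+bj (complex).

7.859+2.342j A

MNA unknowns: 4 node voltages V₁..V_4 plus 1 source current (V1)
R1: Y=0.05587+0.000j on G[4,2]
I1: z[2]−=0.123, z[0]+=0.123
R2: Y=0.2247+0.000j on G[3,2]
L1: Y=0.000-0.0002236j on G[2,1]
R3: Y=0.4926+0.000j on G[4,2]
L2: Y=0.000-0.0002067j on G[4,0]
C1: Y=0.000+3.002j on G[4,1]
C2: Y=0.000+0.1806j on G[1,0]
R4: Y=0.5319+0.000j on G[4,3]
L3: Y=0.000-0.004179j on G[0,2]
R5: Y=0.08929+0.000j on G[3,4]
L4: Y=0.000-0.0005067j on G[3,0]
C3: Y=0.000+3.871j on G[0,4]
L5: Y=0.000-0.0001336j on G[1,2]
R6: Y=0.4237+0.000j on G[2,3]
I2: z[0]−=0.041, z[4]+=0.041
L6: Y=0.000-0.0004654j on G[4,3]
R7: Y=0.1071+0.000j on G[0,1]
V1: row V1−V2=10.6, i_V1 at 1,2
solve → V1=0.7997-2.462j, V2=-9.800-2.462j, V3=-4.995-1.185j, V4=0.01956+0.1554j
aux → i_V1=-8.389-2.219j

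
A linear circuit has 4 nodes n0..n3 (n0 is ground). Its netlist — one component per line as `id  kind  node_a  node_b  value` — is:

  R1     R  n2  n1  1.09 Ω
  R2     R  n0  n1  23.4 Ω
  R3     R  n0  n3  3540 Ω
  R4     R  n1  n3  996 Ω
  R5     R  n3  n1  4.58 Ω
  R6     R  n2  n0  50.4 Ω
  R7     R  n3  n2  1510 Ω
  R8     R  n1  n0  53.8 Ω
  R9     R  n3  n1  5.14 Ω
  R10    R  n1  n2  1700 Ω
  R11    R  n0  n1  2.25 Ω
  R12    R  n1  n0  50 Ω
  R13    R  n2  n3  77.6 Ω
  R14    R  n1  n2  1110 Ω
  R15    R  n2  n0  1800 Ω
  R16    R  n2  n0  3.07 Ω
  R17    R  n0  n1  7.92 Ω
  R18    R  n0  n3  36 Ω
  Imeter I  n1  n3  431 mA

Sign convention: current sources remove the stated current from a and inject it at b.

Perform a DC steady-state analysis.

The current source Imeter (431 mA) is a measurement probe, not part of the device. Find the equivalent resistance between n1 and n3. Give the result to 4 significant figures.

R_eq = 2.201 Ω

Apply KCL at each of the 3 non-ground nodes and solve the resulting linear system.
Node n1: branches {R1, R2, R4, R5, R8, R9, R10, R11, R12, R14, R17, Imeter} → V_1 = -0.03228
Node n2: branches {R1, R6, R7, R10, R13, R14, R15, R16} → V_2 = -0.01349
Node n3: branches {R3, R4, R5, R7, R9, R13, R18, Imeter} → V_3 = 0.9165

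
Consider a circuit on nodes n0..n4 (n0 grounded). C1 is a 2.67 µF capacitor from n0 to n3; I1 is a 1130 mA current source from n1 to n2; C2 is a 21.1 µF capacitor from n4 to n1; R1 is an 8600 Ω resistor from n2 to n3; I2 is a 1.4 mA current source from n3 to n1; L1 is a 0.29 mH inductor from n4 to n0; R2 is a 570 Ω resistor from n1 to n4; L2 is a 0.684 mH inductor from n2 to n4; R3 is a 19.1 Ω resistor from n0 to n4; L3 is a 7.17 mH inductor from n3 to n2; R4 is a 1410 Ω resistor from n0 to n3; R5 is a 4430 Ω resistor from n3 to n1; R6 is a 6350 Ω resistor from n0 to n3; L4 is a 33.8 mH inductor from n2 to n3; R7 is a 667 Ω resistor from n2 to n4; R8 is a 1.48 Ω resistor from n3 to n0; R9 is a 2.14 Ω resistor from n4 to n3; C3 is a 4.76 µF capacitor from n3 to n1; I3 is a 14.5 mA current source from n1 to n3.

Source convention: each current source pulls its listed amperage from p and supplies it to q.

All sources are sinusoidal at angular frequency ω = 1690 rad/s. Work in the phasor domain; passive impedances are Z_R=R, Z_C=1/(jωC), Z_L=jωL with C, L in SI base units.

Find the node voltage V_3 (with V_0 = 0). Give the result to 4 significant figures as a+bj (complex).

-0.06804+0.001260j V

MNA unknowns: 4 node voltages V₁..V_4
C1: Y=0.000+0.004512j on G[0,3]
I1: z[1]−=1.13, z[2]+=1.13
C2: Y=0.000+0.03566j on G[4,1]
R1: Y=0.0001163+0.000j on G[2,3]
I2: z[3]−=0.0014, z[1]+=0.0014
L1: Y=0.000-2.040j on G[4,0]
R2: Y=0.001754+0.000j on G[1,4]
L2: Y=0.000-0.8651j on G[2,4]
R3: Y=0.05236+0.000j on G[0,4]
L3: Y=0.000-0.08253j on G[3,2]
R4: Y=0.0007092+0.000j on G[0,3]
R5: Y=0.0002257+0.000j on G[3,1]
R6: Y=0.0001575+0.000j on G[0,3]
L4: Y=0.000-0.01751j on G[2,3]
R7: Y=0.001499+0.000j on G[2,4]
R8: Y=0.6757+0.000j on G[3,0]
R9: Y=0.4673+0.000j on G[4,3]
C3: Y=0.000+0.008044j on G[3,1]
I3: z[1]−=0.0145, z[3]+=0.0145
solve → V1=-1.194+26.12j, V2=-0.004336+1.191j, V3=-0.06804+0.001260j, V4=0.0008458+0.02254j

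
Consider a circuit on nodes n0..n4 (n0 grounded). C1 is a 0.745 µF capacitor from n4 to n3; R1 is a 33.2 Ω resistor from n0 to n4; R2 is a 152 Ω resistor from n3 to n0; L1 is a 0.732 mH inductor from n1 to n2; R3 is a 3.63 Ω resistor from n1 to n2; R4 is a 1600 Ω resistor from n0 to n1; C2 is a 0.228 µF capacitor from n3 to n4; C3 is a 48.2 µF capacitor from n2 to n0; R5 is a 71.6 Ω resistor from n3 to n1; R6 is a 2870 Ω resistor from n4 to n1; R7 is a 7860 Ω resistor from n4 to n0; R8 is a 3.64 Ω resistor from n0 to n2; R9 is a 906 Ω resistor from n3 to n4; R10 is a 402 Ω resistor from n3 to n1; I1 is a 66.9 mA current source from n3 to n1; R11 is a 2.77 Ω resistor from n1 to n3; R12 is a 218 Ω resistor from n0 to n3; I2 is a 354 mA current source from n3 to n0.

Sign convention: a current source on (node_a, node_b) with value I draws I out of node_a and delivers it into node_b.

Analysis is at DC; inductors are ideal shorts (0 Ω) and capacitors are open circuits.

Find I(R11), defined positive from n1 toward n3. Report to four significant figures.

0.3765 A

MNA unknowns: 4 node voltages V₁..V_4 plus 1 source current (L1)
C1: Y=0.000 on G[4,3]
R1: Y=0.03012 on G[0,4]
R2: Y=0.006579 on G[3,0]
L1: row V1−V2=0, i_L1 at 1,2
R3: Y=0.2755 on G[1,2]
R4: Y=0.0006250 on G[0,1]
C2: Y=0.000 on G[3,4]
C3: Y=0.000 on G[2,0]
R5: Y=0.01397 on G[3,1]
R6: Y=0.0003484 on G[4,1]
R7: Y=0.0001272 on G[4,0]
R8: Y=0.2747 on G[0,2]
R9: Y=0.001104 on G[3,4]
R10: Y=0.002488 on G[3,1]
I1: z[3]−=0.0669, z[1]+=0.0669
R11: Y=0.3610 on G[1,3]
R12: Y=0.004587 on G[0,3]
I2: z[3]−=0.354, z[0]+=0.354
solve → V1=-1.185, V2=-1.185, V3=-2.228, V4=-0.09061
aux → i_L1=-0.3256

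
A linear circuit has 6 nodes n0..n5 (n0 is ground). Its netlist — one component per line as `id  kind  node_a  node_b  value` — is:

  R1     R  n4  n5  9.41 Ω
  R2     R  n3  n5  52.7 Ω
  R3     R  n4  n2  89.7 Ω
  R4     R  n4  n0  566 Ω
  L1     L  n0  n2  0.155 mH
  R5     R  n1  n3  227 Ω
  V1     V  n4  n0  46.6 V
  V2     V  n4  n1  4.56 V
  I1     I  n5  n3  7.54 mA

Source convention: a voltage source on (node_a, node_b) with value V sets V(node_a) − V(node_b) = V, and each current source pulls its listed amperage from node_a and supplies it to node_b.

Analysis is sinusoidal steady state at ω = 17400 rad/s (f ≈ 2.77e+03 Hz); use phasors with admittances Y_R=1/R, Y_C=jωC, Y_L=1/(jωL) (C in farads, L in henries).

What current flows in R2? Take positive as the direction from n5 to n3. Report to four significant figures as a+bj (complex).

0.009607+0.000j A

Apply KCL at each of the 5 non-ground nodes and solve the resulting linear system.
Node n1: branches {R5, V2} → V_1 = 42.04+0.000j
Node n2: branches {R3, L1} → V_2 = 0.04209+1.400j
Node n3: branches {R2, R5, I1} → V_3 = 45.93+0.000j
Node n4: branches {R1, R3, R4, V1, V2} → V_4 = 46.60+0.000j
Node n5: branches {R1, R2, I1} → V_5 = 46.44+0.000j
Source currents: i(V1)=-0.6014+0.01561j, i(V2)=-0.01715+0.000j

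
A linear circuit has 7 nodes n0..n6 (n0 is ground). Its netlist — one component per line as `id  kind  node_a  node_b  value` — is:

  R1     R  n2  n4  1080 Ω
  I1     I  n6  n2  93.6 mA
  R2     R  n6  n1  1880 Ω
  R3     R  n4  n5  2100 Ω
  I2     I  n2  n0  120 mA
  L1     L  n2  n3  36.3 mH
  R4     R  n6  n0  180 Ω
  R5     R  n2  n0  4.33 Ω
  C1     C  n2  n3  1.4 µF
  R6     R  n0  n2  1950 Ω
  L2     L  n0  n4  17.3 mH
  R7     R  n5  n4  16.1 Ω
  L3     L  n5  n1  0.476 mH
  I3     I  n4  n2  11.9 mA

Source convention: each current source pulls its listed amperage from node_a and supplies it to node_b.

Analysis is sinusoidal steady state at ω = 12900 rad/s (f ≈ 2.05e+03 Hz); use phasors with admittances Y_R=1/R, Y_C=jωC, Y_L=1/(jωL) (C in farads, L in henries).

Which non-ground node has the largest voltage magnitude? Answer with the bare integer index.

6

MNA unknowns: 6 node voltages V₁..V_6
R1: Y=0.0009259+0.000j on G[2,4]
I1: z[6]−=0.0936, z[2]+=0.0936
R2: Y=0.0005319+0.000j on G[6,1]
R3: Y=0.0004762+0.000j on G[4,5]
I2: z[2]−=0.12, z[0]+=0.12
L1: Y=0.000-0.002136j on G[2,3]
R4: Y=0.005556+0.000j on G[6,0]
R5: Y=0.2309+0.000j on G[2,0]
C1: Y=0.000+0.01806j on G[2,3]
R6: Y=0.0005128+0.000j on G[0,2]
L2: Y=0.000-0.004481j on G[0,4]
R7: Y=0.06211+0.000j on G[5,4]
L3: Y=0.000-0.1629j on G[5,1]
I3: z[4]−=0.0119, z[2]+=0.0119
solve → V1=-1.414-4.091j, V2=-0.06751-0.01624j, V3=-0.06751-0.01624j, V4=-1.282-4.077j, V5=-1.402-4.045j, V6=-15.50-0.3575j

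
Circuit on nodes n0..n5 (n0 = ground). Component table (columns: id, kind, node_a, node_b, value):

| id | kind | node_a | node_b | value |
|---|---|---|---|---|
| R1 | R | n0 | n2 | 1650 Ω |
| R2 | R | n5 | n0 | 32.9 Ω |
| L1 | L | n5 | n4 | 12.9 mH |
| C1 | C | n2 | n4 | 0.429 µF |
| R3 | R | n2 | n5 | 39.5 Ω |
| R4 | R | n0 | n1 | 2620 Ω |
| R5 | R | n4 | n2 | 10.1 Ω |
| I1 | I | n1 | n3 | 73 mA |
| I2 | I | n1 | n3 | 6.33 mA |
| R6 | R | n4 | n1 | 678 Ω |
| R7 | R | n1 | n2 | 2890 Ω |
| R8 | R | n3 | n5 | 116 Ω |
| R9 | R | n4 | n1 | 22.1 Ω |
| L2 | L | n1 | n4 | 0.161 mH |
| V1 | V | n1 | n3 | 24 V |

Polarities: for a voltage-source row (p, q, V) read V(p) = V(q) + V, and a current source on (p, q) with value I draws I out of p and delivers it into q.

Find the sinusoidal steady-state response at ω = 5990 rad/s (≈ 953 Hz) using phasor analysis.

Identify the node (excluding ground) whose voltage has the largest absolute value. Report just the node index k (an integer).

Apply KCL at each of the 5 non-ground nodes and solve the resulting linear system.
Node n1: branches {R4, I1, I2, R6, R7, R9, L2, V1} → V_1 = 5.768+2.593j
Node n2: branches {R1, C1, R3, R5, R7} → V_2 = 4.508+1.952j
Node n3: branches {I1, I2, R8, V1} → V_3 = -18.23+2.593j
Node n4: branches {L1, C1, R5, R6, R9, L2} → V_4 = 5.739+2.447j
Node n5: branches {R2, L1, R3, R8} → V_5 = -0.1623-0.07148j
Source currents: i(V1)=-0.2351+0.02297j

3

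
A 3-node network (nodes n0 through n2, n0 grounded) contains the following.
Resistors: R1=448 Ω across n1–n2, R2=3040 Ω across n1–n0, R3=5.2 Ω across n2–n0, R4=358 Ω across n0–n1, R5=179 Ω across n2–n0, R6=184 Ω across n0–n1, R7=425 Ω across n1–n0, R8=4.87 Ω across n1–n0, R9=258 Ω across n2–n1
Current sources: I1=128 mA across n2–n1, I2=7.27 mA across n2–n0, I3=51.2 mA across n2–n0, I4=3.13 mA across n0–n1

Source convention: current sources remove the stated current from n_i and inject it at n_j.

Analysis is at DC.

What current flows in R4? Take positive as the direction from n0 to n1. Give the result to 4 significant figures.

Apply KCL at each of the 2 non-ground nodes and solve the resulting linear system.
Node n1: branches {R1, R2, R4, R6, R7, R8, I1, R9, I4} → V_1 = 0.5651
Node n2: branches {R1, R3, R5, I1, I2, R9, I3} → V_2 = -0.8971

-0.001578 A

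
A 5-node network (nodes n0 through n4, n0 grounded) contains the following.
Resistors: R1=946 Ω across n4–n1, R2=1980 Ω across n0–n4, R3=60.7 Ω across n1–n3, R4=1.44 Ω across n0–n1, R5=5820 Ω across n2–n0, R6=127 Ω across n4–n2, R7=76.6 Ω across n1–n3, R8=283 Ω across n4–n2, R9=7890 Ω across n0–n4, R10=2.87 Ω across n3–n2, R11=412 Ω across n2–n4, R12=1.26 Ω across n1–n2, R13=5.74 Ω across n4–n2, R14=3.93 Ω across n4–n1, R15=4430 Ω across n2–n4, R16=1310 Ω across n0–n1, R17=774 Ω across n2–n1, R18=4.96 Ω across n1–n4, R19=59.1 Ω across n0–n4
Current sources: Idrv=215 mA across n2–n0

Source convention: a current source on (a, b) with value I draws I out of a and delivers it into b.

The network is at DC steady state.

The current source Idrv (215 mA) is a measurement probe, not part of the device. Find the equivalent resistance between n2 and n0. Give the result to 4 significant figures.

R_eq = 2.433 Ω

Apply KCL at each of the 4 non-ground nodes and solve the resulting linear system.
Node n1: branches {R1, R3, R4, R7, R12, R14, R16, R17, R18} → V_1 = -0.3002
Node n2: branches {R5, R6, R8, R10, R11, R12, R13, R15, R17, Idrv} → V_2 = -0.5232
Node n3: branches {R3, R7, R10} → V_3 = -0.5057
Node n4: branches {R1, R2, R6, R8, R9, R11, R13, R14, R15, R18, R19} → V_4 = -0.3555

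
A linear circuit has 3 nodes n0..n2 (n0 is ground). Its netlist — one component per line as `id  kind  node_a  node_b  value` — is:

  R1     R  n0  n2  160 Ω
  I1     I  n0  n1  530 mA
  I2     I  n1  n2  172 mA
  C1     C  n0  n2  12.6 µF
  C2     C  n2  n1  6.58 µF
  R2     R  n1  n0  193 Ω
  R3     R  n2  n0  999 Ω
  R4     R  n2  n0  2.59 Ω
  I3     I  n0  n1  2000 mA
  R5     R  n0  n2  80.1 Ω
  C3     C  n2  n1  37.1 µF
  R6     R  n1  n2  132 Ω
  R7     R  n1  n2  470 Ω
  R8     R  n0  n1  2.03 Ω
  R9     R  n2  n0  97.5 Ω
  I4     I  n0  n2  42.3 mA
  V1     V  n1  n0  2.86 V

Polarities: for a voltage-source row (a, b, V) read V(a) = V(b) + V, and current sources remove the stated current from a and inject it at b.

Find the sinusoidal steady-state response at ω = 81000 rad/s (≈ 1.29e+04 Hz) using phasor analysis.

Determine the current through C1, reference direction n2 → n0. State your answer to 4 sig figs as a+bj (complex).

-0.1560+2.251j A

Element admittances at ω=81000 rad/s:
  Y(R1) = 0.006250+0.000j S between n0,n2
  I1: injects 0.53 A into n1 (from n0)
  I2: injects 0.172 A into n2 (from n1)
  Y(C1) = 0.000+1.021j S between n0,n2
  Y(C2) = 0.000+0.5330j S between n2,n1
  Y(R2) = 0.005181+0.000j S between n1,n0
  Y(R3) = 0.001001+0.000j S between n2,n0
  Y(R4) = 0.3861+0.000j S between n2,n0
  I3: injects 2 A into n1 (from n0)
  Y(R5) = 0.01248+0.000j S between n0,n2
  Y(C3) = 0.000+3.005j S between n2,n1
  Y(R6) = 0.007576+0.000j S between n1,n2
  Y(R7) = 0.002128+0.000j S between n1,n2
  Y(R8) = 0.4926+0.000j S between n0,n1
  Y(R9) = 0.01026+0.000j S between n2,n0
  I4: injects 0.0423 A into n2 (from n0)
  V1: constraint V(n1)−V(n0) = 2.86
Assemble and solve the 3×3 MNA system:
  V(n1)=2.860+0.000j  V(n2)=2.205+0.1529j
  i(V1)=0.3870-2.314j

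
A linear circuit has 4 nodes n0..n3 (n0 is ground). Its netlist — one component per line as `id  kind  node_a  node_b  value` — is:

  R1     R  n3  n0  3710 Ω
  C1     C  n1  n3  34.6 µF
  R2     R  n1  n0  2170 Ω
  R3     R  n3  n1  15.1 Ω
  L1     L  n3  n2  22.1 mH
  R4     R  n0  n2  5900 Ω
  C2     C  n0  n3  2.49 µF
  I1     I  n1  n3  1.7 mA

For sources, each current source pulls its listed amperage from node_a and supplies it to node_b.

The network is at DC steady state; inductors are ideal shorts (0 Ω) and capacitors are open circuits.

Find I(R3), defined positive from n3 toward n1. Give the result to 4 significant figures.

0.001694 A

MNA unknowns: 3 node voltages V₁..V_3 plus 1 source current (L1)
R1: Y=0.0002695 on G[3,0]
C1: Y=0.000 on G[1,3]
R2: Y=0.0004608 on G[1,0]
R3: Y=0.06623 on G[3,1]
L1: row V3−V2=0, i_L1 at 3,2
R4: Y=0.0001695 on G[0,2]
C2: Y=0.000 on G[0,3]
I1: z[1]−=0.0017, z[3]+=0.0017
solve → V1=-0.01248, V2=0.01310, V3=0.01310
aux → i_L1=2.221e-06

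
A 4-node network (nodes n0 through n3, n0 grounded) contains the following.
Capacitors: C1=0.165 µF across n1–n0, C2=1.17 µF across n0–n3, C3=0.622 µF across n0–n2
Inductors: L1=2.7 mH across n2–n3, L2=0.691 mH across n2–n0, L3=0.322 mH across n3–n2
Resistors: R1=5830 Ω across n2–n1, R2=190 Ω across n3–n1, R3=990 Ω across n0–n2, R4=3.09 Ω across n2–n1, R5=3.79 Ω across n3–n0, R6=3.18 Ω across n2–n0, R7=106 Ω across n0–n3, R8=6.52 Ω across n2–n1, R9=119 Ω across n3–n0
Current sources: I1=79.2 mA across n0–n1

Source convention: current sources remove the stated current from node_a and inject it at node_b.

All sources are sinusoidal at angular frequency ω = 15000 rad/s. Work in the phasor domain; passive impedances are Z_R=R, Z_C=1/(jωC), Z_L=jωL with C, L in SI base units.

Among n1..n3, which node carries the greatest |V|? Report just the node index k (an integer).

Apply KCL at each of the 3 non-ground nodes and solve the resulting linear system.
Node n1: branches {C1, R1, R2, R4, R8, I1} → V_1 = 0.3081+0.06825j
Node n2: branches {L1, R1, L2, R3, L3, R4, R6, R8, C3} → V_2 = 0.1441+0.07108j
Node n3: branches {L1, C2, R2, L3, R5, R7, R9} → V_3 = 0.09567-0.04370j

1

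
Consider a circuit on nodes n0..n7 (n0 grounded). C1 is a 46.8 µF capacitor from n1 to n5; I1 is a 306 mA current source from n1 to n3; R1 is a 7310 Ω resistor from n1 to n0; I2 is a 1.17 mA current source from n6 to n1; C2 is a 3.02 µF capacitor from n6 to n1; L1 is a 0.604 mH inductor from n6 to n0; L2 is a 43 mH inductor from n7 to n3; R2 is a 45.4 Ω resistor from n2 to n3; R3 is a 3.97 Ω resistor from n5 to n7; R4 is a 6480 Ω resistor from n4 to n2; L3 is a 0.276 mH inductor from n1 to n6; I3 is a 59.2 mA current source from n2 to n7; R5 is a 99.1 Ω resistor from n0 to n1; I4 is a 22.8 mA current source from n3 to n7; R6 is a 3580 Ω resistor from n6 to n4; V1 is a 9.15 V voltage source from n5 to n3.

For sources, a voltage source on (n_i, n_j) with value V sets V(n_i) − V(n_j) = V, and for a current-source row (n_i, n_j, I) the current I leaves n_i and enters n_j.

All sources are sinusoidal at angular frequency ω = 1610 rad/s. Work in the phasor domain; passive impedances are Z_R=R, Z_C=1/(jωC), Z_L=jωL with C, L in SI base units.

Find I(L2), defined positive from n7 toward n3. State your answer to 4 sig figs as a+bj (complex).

0.007823-0.1364j A

MNA unknowns: 7 node voltages V₁..V_7 plus 1 source current (V1)
C1: Y=0.000+0.07535j on G[1,5]
I1: z[1]−=0.306, z[3]+=0.306
R1: Y=0.0001368+0.000j on G[1,0]
I2: z[6]−=0.00117, z[1]+=0.00117
C2: Y=0.000+0.004862j on G[6,1]
L1: Y=0.000-1.028j on G[6,0]
L2: Y=0.000-0.01444j on G[7,3]
R2: Y=0.02203+0.000j on G[2,3]
R3: Y=0.2519+0.000j on G[5,7]
R4: Y=0.0001543+0.000j on G[4,2]
L3: Y=0.000-2.250j on G[1,6]
I3: z[2]−=0.0592, z[7]+=0.0592
R5: Y=0.01009+0.000j on G[0,1]
I4: z[3]−=0.0228, z[7]+=0.0228
R6: Y=0.0002793+0.000j on G[6,4]
V1: row V5−V3=9.15, i_V1 at 5,3
solve → V1=-0.0001645+0.001045j, V2=-11.78-4.057j, V3=-9.145-4.076j, V4=-4.192-1.444j, V5=0.005188-4.076j, V6=1.039e-05+1.636e-06j, V7=0.2997-3.534j
aux → i_V1=-0.2330+0.1360j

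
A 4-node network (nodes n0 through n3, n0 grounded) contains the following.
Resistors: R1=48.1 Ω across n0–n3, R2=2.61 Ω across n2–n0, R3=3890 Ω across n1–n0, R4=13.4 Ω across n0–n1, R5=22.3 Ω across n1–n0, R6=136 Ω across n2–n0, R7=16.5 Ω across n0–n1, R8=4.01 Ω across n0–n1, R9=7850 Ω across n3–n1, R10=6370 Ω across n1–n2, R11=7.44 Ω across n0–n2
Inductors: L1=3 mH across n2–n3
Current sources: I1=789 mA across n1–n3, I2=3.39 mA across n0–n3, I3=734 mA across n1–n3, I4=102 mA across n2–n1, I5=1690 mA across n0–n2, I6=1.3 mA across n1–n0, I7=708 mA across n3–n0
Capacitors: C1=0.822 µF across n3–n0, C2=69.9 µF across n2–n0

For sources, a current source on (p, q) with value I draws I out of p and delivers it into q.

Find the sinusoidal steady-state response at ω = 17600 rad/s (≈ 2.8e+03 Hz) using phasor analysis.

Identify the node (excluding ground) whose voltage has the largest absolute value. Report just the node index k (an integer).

Element admittances at ω=17600 rad/s:
  Y(R1) = 0.02079+0.000j S between n0,n3
  Y(L1) = 0.000-0.01894j S between n2,n3
  Y(R2) = 0.3831+0.000j S between n2,n0
  Y(R3) = 0.0002571+0.000j S between n1,n0
  Y(R4) = 0.07463+0.000j S between n0,n1
  I1: injects 0.789 A into n3 (from n1)
  I2: injects 0.00339 A into n3 (from n0)
  I3: injects 0.734 A into n3 (from n1)
  I4: injects 0.102 A into n1 (from n2)
  Y(C1) = 0.000+0.01447j S between n3,n0
  Y(R5) = 0.04484+0.000j S between n1,n0
  Y(R6) = 0.007353+0.000j S between n2,n0
  Y(R7) = 0.06061+0.000j S between n0,n1
  Y(C2) = 0.000+1.230j S between n2,n0
  I5: injects 1.69 A into n2 (from n0)
  Y(R8) = 0.2494+0.000j S between n0,n1
  Y(R9) = 0.0001274+0.000j S between n3,n1
  Y(R10) = 0.0001570+0.000j S between n1,n2
  I6: injects 0.0013 A into n0 (from n1)
  Y(R11) = 0.1344+0.000j S between n0,n2
  I7: injects 0.708 A into n0 (from n3)
Assemble and solve the 3×3 MNA system:
  V(n1)=-3.297+0.001764j  V(n2)=0.04588-1.411j  V(n3)=36.18+7.694j

3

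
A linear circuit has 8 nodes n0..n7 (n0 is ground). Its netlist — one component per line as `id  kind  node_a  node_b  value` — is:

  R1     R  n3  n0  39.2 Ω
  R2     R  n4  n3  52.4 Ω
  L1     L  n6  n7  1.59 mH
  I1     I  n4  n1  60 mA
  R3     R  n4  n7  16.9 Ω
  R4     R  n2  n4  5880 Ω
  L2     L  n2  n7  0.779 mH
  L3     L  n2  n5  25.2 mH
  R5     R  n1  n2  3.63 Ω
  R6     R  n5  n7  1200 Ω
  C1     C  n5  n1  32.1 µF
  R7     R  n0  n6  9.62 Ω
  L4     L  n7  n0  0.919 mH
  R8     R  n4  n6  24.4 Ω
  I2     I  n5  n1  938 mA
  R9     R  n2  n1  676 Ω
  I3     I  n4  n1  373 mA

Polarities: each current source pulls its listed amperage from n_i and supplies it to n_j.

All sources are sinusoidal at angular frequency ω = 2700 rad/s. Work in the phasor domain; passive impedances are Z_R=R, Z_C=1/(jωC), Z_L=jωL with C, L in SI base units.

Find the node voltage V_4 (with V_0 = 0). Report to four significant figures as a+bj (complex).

MNA unknowns: 7 node voltages V₁..V_7
R1: Y=0.02551+0.000j on G[3,0]
R2: Y=0.01908+0.000j on G[4,3]
L1: Y=0.000-0.2329j on G[6,7]
I1: z[4]−=0.06, z[1]+=0.06
R3: Y=0.05917+0.000j on G[4,7]
R4: Y=0.0001701+0.000j on G[2,4]
L2: Y=0.000-0.4754j on G[2,7]
L3: Y=0.000-0.01470j on G[2,5]
R5: Y=0.2755+0.000j on G[1,2]
R6: Y=0.0008333+0.000j on G[5,7]
C1: Y=0.000+0.08667j on G[5,1]
R7: Y=0.1040+0.000j on G[0,6]
L4: Y=0.000-0.4030j on G[7,0]
R8: Y=0.04098+0.000j on G[4,6]
I2: z[5]−=0.938, z[1]+=0.938
R9: Y=0.001479+0.000j on G[2,1]
I3: z[4]−=0.373, z[1]+=0.373
solve → V1=0.8043+1.099j, V2=-0.06389+1.094j, V3=-1.733-0.01073j, V4=-4.049-0.02507j, V5=0.8200+14.14j, V6=-0.2968-0.3415j, V7=-0.08876+0.1862j

-4.049-0.02507j V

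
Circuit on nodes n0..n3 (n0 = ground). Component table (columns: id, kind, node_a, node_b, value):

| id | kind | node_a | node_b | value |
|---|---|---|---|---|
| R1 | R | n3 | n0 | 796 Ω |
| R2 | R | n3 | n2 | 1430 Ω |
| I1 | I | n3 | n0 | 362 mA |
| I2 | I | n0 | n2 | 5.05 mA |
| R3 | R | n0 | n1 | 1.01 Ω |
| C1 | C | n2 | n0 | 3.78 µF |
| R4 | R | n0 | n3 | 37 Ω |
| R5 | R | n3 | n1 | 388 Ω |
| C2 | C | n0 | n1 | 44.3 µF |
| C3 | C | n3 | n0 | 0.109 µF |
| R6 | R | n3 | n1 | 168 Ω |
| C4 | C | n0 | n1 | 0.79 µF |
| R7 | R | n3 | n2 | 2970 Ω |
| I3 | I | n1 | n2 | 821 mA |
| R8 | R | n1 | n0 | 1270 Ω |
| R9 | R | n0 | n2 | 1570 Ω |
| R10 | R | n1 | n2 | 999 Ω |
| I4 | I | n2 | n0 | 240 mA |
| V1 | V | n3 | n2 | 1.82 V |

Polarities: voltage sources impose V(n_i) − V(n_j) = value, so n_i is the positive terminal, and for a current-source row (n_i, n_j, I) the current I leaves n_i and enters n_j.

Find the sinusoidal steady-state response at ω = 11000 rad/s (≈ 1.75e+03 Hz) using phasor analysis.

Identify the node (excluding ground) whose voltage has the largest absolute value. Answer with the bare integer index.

MNA unknowns: 3 node voltages V₁..V_3 plus 1 source current (V1)
R1: Y=0.001256+0.000j on G[3,0]
R2: Y=0.0006993+0.000j on G[3,2]
I1: z[3]−=0.362, z[0]+=0.362
I2: z[0]−=0.00505, z[2]+=0.00505
R3: Y=0.9901+0.000j on G[0,1]
C1: Y=0.000+0.04158j on G[2,0]
R4: Y=0.02703+0.000j on G[0,3]
R5: Y=0.002577+0.000j on G[3,1]
C2: Y=0.000+0.4873j on G[0,1]
C3: Y=0.000+0.001199j on G[3,0]
R6: Y=0.005952+0.000j on G[3,1]
C4: Y=0.000+0.008690j on G[0,1]
R7: Y=0.0003367+0.000j on G[3,2]
I3: z[1]−=0.821, z[2]+=0.821
R8: Y=0.0007874+0.000j on G[1,0]
R9: Y=0.0006369+0.000j on G[0,2]
R10: Y=0.001001+0.000j on G[1,2]
I4: z[2]−=0.24, z[0]+=0.24
V1: row V3−V2=1.82, i_V1 at 3,2
solve → V1=-0.6402+0.2989j, V2=1.763-1.944j, V3=3.583-1.944j
aux → i_V1=-0.5036+0.06982j

3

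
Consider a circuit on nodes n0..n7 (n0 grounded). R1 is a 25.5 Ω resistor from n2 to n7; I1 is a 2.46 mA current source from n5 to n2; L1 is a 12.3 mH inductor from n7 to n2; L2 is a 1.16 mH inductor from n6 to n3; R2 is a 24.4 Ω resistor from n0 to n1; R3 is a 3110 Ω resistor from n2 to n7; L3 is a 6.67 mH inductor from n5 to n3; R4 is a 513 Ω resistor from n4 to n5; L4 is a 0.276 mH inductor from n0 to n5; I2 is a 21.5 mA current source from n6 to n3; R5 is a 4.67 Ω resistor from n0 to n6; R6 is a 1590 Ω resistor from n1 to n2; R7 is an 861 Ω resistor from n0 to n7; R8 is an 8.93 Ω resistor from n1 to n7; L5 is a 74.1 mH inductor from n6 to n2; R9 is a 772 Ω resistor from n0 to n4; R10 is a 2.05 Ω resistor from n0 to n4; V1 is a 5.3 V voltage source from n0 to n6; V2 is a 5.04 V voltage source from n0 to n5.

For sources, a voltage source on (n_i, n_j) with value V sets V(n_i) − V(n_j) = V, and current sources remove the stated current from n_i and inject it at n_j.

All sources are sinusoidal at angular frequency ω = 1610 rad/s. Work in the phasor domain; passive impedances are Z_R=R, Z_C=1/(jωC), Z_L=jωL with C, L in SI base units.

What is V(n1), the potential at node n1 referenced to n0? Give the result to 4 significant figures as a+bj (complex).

Apply KCL at each of the 7 non-ground nodes and solve the resulting linear system.
Node n1: branches {R2, R6, R8} → V_1 = -0.2253+0.8770j
Node n2: branches {R1, I1, L1, R3, R6, L5} → V_2 = -0.8466+1.437j
Node n3: branches {L2, L3, I2} → V_3 = -5.261+0.03420j
Node n4: branches {R4, R9, R10} → V_4 = -0.02001+0.000j
Node n5: branches {I1, L3, R4, L4, V2} → V_5 = -5.040+0.000j
Node n6: branches {L2, I2, R5, L5, V1} → V_6 = -5.300+0.000j
Node n7: branches {R1, L1, R3, R7, R8} → V_7 = -0.3043+1.195j
Source currents: i(V1)=-1.144+0.05795j, i(V2)=-0.01051+11.32j

-0.2253+0.8770j V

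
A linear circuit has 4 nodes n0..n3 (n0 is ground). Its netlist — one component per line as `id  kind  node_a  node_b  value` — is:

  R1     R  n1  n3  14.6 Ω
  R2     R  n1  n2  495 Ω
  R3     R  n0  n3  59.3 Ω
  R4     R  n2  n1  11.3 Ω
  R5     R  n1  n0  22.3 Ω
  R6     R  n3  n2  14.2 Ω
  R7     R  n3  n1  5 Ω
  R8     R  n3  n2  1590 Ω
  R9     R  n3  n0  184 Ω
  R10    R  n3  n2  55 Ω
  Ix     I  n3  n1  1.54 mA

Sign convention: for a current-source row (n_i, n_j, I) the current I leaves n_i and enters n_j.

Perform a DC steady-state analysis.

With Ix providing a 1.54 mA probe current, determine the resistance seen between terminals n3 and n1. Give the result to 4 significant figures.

R_eq = 3.046 Ω

Element admittances at DC:
  Y(R1) = 0.06849 S between n1,n3
  Y(R2) = 0.002020 S between n1,n2
  Y(R3) = 0.01686 S between n0,n3
  Y(R4) = 0.08850 S between n2,n1
  Y(R5) = 0.04484 S between n1,n0
  Y(R6) = 0.07042 S between n3,n2
  Y(R7) = 0.2000 S between n3,n1
  Y(R8) = 0.0006289 S between n3,n2
  Y(R9) = 0.005435 S between n3,n0
  Y(R10) = 0.01818 S between n3,n2
  Ix: injects 0.00154 A into n1 (from n3)
Assemble and solve the 3×3 MNA system:
  V(n1)=0.001558  V(n2)=-0.0007708  V(n3)=-0.003133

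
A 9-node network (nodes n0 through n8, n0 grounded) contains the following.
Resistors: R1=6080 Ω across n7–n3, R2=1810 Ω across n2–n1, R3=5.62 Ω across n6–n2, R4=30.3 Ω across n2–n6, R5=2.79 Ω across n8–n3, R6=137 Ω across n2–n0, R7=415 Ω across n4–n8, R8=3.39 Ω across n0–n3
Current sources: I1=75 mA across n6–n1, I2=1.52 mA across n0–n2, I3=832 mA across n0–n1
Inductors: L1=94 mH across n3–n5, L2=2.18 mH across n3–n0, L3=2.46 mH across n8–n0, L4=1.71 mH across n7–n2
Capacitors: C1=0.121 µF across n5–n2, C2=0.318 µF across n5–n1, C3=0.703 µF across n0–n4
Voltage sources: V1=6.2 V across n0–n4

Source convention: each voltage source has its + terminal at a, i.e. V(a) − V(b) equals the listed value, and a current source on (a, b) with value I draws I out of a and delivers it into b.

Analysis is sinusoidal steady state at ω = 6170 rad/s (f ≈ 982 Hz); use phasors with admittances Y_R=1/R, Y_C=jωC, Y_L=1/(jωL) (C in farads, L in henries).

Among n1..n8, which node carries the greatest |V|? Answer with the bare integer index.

Apply KCL at each of the 8 non-ground nodes and solve the resulting linear system.
Node n1: branches {R2, I1, C2, I3} → V_1 = 145.8+365.8j
Node n2: branches {R2, R3, R4, C1, R6, I2, L4} → V_2 = -65.67+53.12j
Node n3: branches {R1, R5, L1, L2, R8} → V_3 = 3.980+0.5047j
Node n4: branches {C3, R7, V1} → V_4 = -6.200+0.000j
Node n5: branches {L1, C1, C2} → V_5 = 233.9+768.6j
Node n6: branches {R3, R4, I1} → V_6 = -66.02+53.12j
Node n7: branches {R1, L4} → V_7 = -65.57+53.24j
Node n8: branches {R5, R7, L3} → V_8 = 3.697+1.176j
Source currents: i(V1)=-0.02385-0.02973j

5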